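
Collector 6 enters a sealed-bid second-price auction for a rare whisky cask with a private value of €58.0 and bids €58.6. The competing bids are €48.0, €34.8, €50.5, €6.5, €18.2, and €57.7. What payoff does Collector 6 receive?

Highest competing bid: €57.7.
Collector 6's bid €58.6 is the highest overall, so Collector 6 wins and pays the second-highest bid, €57.7.
Payoff = value − price = €58.0 − €57.7 = €0.3.

Payoff = €0.3.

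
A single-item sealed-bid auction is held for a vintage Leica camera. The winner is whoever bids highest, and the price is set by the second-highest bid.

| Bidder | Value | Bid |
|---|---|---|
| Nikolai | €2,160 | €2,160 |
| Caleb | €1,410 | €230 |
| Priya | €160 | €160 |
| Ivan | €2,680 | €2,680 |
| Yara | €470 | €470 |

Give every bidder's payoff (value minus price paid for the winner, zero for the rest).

Sorted high to low: Ivan €2,680 > Nikolai €2,160 > Yara €470 > Caleb €230 > Priya €160.
Ivan has the top bid and wins; the price is the second-highest bid, €2,160.
Ivan's payoff = €2,680 − €2,160 = €520. All other bidders lose, so their payoff is 0.

Nikolai €0, Caleb €0, Priya €0, Ivan €520, Yara €0.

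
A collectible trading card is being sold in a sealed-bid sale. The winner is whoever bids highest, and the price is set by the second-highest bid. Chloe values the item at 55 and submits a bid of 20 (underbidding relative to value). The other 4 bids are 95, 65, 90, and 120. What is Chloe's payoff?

Highest competing bid: 120.
Chloe's bid 20 is not the highest, so Chloe loses, pays nothing, and earns zero payoff.

Payoff = 0.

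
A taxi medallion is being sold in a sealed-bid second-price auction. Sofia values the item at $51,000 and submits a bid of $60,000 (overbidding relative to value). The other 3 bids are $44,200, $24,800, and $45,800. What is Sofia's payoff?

Payoff = $5,200.

Highest competing bid: $45,800.
Sofia's bid $60,000 is the highest overall, so Sofia wins and pays the second-highest bid, $45,800.
Payoff = value − price = $51,000 − $45,800 = $5,200.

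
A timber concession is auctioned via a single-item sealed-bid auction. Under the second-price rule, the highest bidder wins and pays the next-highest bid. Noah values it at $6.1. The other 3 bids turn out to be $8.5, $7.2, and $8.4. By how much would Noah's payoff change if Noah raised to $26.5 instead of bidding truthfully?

Change in payoff: -$2.4.

The highest competing bid is $8.5.
Bidding truthfully at $6.1: the top bid is $8.5 (a rival), so Noah loses. Payoff = $0.0.
Bidding $26.5: Noah has the top bid, wins, and pays the second-highest bid $8.5. Payoff = $6.1 − $8.5 = -$2.4.
Change = -$2.4 − $0.0 = -$2.4.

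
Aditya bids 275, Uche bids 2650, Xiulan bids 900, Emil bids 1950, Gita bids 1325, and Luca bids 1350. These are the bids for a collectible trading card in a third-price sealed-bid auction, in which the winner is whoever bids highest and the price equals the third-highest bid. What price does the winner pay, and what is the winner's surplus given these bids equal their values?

Price 1350; surplus 1300.

Ranking the bids: Uche 2650; Emil 1950; Luca 1350; Gita 1325; Xiulan 900; Aditya 275.
Uche is the highest bidder, so Uche wins.
Under the third-price rule, the price is the third-highest bid: 1350.
Surplus = 2650 − 1350 = 1300.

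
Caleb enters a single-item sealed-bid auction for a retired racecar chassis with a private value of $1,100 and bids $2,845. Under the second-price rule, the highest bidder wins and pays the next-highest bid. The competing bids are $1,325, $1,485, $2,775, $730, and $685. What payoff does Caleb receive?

Highest competing bid: $2,775.
Caleb's bid $2,845 is the highest overall, so Caleb wins and pays the second-highest bid, $2,775.
Payoff = value − price = $1,100 − $2,775 = -$1,675.
Overbidding won the item at a price above value — truthful bidding would have avoided this loss.

Caleb's payoff: -$1,675.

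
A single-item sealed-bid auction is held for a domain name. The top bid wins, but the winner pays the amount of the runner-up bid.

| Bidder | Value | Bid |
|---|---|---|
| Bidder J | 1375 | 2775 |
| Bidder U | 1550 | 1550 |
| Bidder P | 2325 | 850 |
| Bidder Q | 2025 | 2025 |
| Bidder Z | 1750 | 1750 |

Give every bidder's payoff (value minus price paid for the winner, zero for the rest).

Payoffs: Bidder J -650, Bidder U 0, Bidder P 0, Bidder Q 0, Bidder Z 0.

Ranking the bids: Bidder J 2775, then Bidder Q 2025, then Bidder Z 1750, then Bidder U 1550, then Bidder P 850.
Bidder J has the top bid and wins; the price is the second-highest bid, 2025.
Bidder J's payoff = 1375 − 2025 = -650. All other bidders lose, so their payoff is 0.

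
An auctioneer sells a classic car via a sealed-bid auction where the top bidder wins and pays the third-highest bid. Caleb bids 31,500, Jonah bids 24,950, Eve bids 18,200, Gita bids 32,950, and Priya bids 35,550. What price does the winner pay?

Price paid: 31,500.

Ranking the bids: Priya 35,550 > Gita 32,950 > Caleb 31,500 > Jonah 24,950 > Eve 18,200.
Priya is the highest bidder, so Priya wins.
Under the third-price rule, the price is the third-highest bid: 31,500.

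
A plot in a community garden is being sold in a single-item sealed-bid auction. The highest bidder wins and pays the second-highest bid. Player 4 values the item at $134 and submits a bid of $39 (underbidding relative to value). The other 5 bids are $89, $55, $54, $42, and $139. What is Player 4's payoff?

Highest competing bid: $139.
Player 4's bid $39 is not the highest, so Player 4 loses, pays nothing, and earns zero payoff.

The bidder's payoff: $0.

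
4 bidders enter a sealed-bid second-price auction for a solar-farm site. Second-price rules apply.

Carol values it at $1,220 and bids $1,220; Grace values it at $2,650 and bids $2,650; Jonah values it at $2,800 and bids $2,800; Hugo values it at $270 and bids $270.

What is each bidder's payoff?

Sorted high to low: Jonah $2,800 > Grace $2,650 > Carol $1,220 > Hugo $270.
Jonah has the top bid and wins; the price is the second-highest bid, $2,650.
Jonah's payoff = $2,800 − $2,650 = $150. All other bidders lose, so their payoff is 0.

Payoffs: Carol $0, Grace $0, Jonah $150, Hugo $0.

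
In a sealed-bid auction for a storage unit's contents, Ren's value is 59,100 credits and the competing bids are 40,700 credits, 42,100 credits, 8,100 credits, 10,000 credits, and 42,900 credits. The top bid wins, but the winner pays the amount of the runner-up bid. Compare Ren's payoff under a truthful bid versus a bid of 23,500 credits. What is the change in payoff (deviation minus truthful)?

Change in payoff: -16,200 credits.

The highest competing bid is 42,900 credits.
Bidding truthfully at 59,100 credits: Ren has the top bid, wins, and pays the second-highest bid 42,900 credits. Payoff = 59,100 credits − 42,900 credits = 16,200 credits.
Bidding 23,500 credits: the top bid is 42,900 credits (a rival), so Ren loses. Payoff = 0 credits.
Change = 0 credits − 16,200 credits = -16,200 credits.
Deviating from a truthful bid can only lose payoff in a second-price auction — never gain.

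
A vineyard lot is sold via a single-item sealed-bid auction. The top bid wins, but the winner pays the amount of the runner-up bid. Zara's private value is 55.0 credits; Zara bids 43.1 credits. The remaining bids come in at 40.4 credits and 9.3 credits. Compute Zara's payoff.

Highest competing bid: 40.4 credits.
Zara's bid 43.1 credits is the highest overall, so Zara wins and pays the second-highest bid, 40.4 credits.
Payoff = value − price = 55.0 credits − 40.4 credits = 14.6 credits.

Payoff = 14.6 credits.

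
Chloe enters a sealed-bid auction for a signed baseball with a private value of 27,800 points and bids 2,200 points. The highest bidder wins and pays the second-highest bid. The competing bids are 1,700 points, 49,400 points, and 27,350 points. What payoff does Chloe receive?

0 points

Highest competing bid: 49,400 points.
Chloe's bid 2,200 points is not the highest, so Chloe loses, pays nothing, and earns zero payoff.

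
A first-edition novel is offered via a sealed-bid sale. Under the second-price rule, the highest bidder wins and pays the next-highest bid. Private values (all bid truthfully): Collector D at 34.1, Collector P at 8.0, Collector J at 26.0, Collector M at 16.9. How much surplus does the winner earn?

Ranking the bids: Collector D 34.1 > Collector J 26.0 > Collector M 16.9 > Collector P 8.0.
Collector D wins with the top bid and pays the second-highest, 26.0.
Surplus = 34.1 − 26.0 = 8.1.

Surplus = 8.1.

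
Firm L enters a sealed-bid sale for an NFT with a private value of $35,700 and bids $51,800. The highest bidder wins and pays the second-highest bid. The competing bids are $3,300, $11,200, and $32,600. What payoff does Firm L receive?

Highest competing bid: $32,600.
Firm L's bid $51,800 is the highest overall, so Firm L wins and pays the second-highest bid, $32,600.
Payoff = value − price = $35,700 − $32,600 = $3,100.

Firm L's payoff: $3,100.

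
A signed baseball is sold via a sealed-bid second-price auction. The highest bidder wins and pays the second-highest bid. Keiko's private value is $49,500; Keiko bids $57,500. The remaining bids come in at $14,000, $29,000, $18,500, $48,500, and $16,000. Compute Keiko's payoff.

Payoff = $1,000.

Highest competing bid: $48,500.
Keiko's bid $57,500 is the highest overall, so Keiko wins and pays the second-highest bid, $48,500.
Payoff = value − price = $49,500 − $48,500 = $1,000.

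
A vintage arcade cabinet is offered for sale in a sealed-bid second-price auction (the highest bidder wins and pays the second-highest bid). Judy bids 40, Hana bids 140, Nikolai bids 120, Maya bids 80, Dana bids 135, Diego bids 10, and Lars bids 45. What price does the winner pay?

135

Ranking the bids: Hana 140 > Dana 135 > Nikolai 120 > Maya 80 > Lars 45 > Judy 40 > Diego 10.
Hana is the highest bidder, so Hana wins.
Under the second-price rule, the price is the second-highest bid: 135.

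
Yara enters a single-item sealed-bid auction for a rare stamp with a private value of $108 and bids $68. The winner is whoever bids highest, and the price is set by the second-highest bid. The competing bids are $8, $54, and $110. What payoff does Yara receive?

Payoff = $0.

Highest competing bid: $110.
Yara's bid $68 is not the highest, so Yara loses, pays nothing, and earns zero payoff.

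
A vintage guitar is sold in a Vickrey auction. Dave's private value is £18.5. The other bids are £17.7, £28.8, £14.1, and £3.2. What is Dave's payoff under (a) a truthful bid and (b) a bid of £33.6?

The highest competing bid is £28.8.
Bidding truthfully at £18.5: the top bid is £28.8 (a rival), so Dave loses. Payoff = £0.0.
Bidding £33.6: Dave has the top bid, wins, and pays the second-highest bid £28.8. Payoff = £18.5 − £28.8 = -£10.3.
This is the dominant-strategy logic: truthful bidding weakly beats any alternative.

(a) £0.0  (b) -£10.3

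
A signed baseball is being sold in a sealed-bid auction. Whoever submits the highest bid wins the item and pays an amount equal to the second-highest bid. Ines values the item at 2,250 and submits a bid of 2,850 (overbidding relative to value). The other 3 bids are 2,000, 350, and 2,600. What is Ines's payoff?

Highest competing bid: 2,600.
Ines's bid 2,850 is the highest overall, so Ines wins and pays the second-highest bid, 2,600.
Payoff = value − price = 2,250 − 2,600 = -350.

Ines's payoff: -350.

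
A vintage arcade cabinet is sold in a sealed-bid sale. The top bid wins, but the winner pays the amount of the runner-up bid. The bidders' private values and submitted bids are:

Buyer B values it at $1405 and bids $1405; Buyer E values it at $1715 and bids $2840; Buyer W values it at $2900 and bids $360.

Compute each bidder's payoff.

Ordered from highest: Buyer E $2840 > Buyer B $1405 > Buyer W $360.
Buyer E has the top bid and wins; the price is the second-highest bid, $1405.
Buyer E's payoff = $1715 − $1405 = $310. All other bidders lose, so their payoff is 0.

Buyer B $0, Buyer E $310, Buyer W $0.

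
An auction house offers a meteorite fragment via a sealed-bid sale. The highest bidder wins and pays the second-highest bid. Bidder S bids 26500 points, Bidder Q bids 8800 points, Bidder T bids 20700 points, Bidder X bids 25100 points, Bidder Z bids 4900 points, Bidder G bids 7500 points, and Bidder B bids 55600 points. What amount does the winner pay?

Bids in descending order: Bidder B 55600 points; Bidder S 26500 points; Bidder X 25100 points; Bidder T 20700 points; Bidder Q 8800 points; Bidder G 7500 points; Bidder Z 4900 points.
Bidder B has the highest bid, so Bidder B wins.
The second-highest bid is 26500 points, so that is what Bidder B pays.

The winner pays 26500 points.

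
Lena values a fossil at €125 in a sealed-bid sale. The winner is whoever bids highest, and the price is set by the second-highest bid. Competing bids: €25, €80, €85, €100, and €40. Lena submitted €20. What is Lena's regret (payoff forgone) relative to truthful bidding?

The highest competing bid is €100.
Bidding truthfully at €125: Lena has the top bid, wins, and pays the second-highest bid €100. Payoff = €125 − €100 = €25.
Bidding €20: the top bid is €100 (a rival), so Lena loses. Payoff = €0.
Regret = truthful payoff − actual payoff = €25 − €0 = €25.

Payoff forgone: €25.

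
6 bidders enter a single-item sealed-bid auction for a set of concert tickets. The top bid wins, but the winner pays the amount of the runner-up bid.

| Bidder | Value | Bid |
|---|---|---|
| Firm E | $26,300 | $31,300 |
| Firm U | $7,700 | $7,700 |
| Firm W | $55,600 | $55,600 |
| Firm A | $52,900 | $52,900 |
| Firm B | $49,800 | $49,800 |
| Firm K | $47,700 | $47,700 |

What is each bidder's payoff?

Bids in descending order: Firm W $55,600, then Firm A $52,900, then Firm B $49,800, then Firm K $47,700, then Firm E $31,300, then Firm U $7,700.
Firm W has the top bid and wins; the price is the second-highest bid, $52,900.
Firm W's payoff = $55,600 − $52,900 = $2,700. All other bidders lose, so their payoff is 0.

Payoffs: Firm E $0, Firm U $0, Firm W $2,700, Firm A $0, Firm B $0, Firm K $0.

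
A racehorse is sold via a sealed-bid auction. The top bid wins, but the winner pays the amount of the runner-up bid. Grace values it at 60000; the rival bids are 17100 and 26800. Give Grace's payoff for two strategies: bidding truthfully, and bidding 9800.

(a) 33200  (b) 0

The highest competing bid is 26800.
Bidding truthfully at 60000: Grace has the top bid, wins, and pays the second-highest bid 26800. Payoff = 60000 − 26800 = 33200.
Bidding 9800: the top bid is 26800 (a rival), so Grace loses. Payoff = 0.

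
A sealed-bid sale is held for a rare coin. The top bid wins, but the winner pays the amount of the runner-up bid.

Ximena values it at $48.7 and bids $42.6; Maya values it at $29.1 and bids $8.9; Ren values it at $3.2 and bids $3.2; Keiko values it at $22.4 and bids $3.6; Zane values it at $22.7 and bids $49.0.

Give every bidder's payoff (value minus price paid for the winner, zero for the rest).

Ximena $0.0, Maya $0.0, Ren $0.0, Keiko $0.0, Zane -$19.9.

Ranking the bids: Zane $49.0; Ximena $42.6; Maya $8.9; Keiko $3.6; Ren $3.2.
Zane has the top bid and wins; the price is the second-highest bid, $42.6.
Zane's payoff = $22.7 − $42.6 = -$19.9. All other bidders lose, so their payoff is 0.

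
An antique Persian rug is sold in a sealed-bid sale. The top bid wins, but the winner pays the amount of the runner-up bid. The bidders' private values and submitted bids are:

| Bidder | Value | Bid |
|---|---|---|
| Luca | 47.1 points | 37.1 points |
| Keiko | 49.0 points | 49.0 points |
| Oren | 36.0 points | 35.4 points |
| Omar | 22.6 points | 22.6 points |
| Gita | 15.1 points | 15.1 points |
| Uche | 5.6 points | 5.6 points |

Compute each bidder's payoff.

Ordered from highest: Keiko 49.0 points > Luca 37.1 points > Oren 35.4 points > Omar 22.6 points > Gita 15.1 points > Uche 5.6 points.
Keiko has the top bid and wins; the price is the second-highest bid, 37.1 points.
Keiko's payoff = 49.0 points − 37.1 points = 11.9 points. All other bidders lose, so their payoff is 0.

Luca 0.0 points, Keiko 11.9 points, Oren 0.0 points, Omar 0.0 points, Gita 0.0 points, Uche 0.0 points.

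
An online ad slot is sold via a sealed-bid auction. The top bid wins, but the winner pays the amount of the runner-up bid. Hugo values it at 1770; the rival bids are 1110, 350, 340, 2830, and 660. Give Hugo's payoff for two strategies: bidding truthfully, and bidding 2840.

(a) 0  (b) -1060

The highest competing bid is 2830.
Bidding truthfully at 1770: the top bid is 2830 (a rival), so Hugo loses. Payoff = 0.
Bidding 2840: Hugo has the top bid, wins, and pays the second-highest bid 2830. Payoff = 1770 − 2830 = -1060.
Deviating from a truthful bid can only lose payoff in a second-price auction — never gain.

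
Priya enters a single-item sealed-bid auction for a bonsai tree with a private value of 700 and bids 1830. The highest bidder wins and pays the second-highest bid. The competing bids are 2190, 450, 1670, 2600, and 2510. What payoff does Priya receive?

Priya's payoff: 0.

Highest competing bid: 2600.
Priya's bid 1830 is not the highest, so Priya loses, pays nothing, and earns zero payoff.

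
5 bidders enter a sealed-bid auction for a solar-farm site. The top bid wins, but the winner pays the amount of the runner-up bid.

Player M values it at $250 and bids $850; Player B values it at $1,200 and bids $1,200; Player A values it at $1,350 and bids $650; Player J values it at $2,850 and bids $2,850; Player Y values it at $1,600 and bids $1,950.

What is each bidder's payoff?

Player M $0, Player B $0, Player A $0, Player J $900, Player Y $0.

Sorted high to low: Player J $2,850 > Player Y $1,950 > Player B $1,200 > Player M $850 > Player A $650.
Player J has the top bid and wins; the price is the second-highest bid, $1,950.
Player J's payoff = $2,850 − $1,950 = $900. All other bidders lose, so their payoff is 0.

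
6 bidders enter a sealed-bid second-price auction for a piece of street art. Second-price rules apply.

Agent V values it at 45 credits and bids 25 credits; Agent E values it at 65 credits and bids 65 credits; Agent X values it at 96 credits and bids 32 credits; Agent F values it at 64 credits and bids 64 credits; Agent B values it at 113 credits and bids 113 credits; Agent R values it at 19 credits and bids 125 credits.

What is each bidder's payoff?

Bids in descending order: Agent R 125 credits, then Agent B 113 credits, then Agent E 65 credits, then Agent F 64 credits, then Agent X 32 credits, then Agent V 25 credits.
Agent R has the top bid and wins; the price is the second-highest bid, 113 credits.
Agent R's payoff = 19 credits − 113 credits = -94 credits. All other bidders lose, so their payoff is 0.

Payoffs: Agent V 0 credits, Agent E 0 credits, Agent X 0 credits, Agent F 0 credits, Agent B 0 credits, Agent R -94 credits.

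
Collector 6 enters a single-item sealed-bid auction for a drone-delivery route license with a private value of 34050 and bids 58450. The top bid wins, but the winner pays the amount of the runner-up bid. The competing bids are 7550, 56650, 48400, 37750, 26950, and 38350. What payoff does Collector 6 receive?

Highest competing bid: 56650.
Collector 6's bid 58450 is the highest overall, so Collector 6 wins and pays the second-highest bid, 56650.
Payoff = value − price = 34050 − 56650 = -22600.
Overbidding won the item at a price above value — truthful bidding would have avoided this loss.

Payoff = -22600.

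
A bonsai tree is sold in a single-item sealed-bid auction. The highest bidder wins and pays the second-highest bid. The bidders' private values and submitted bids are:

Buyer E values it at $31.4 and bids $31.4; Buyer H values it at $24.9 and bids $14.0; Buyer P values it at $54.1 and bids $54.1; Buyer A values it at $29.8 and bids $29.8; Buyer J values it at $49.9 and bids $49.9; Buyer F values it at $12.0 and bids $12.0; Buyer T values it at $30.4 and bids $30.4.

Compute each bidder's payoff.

Ordered from highest: Buyer P $54.1, then Buyer J $49.9, then Buyer E $31.4, then Buyer T $30.4, then Buyer A $29.8, then Buyer H $14.0, then Buyer F $12.0.
Buyer P has the top bid and wins; the price is the second-highest bid, $49.9.
Buyer P's payoff = $54.1 − $49.9 = $4.2. All other bidders lose, so their payoff is 0.

Buyer E $0.0, Buyer H $0.0, Buyer P $4.2, Buyer A $0.0, Buyer J $0.0, Buyer F $0.0, Buyer T $0.0.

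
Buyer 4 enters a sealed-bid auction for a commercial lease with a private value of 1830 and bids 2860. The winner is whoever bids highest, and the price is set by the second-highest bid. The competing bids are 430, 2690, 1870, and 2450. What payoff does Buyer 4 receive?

Highest competing bid: 2690.
Buyer 4's bid 2860 is the highest overall, so Buyer 4 wins and pays the second-highest bid, 2690.
Payoff = value − price = 1830 − 2690 = -860.
Overbidding won the item at a price above value — truthful bidding would have avoided this loss.

-860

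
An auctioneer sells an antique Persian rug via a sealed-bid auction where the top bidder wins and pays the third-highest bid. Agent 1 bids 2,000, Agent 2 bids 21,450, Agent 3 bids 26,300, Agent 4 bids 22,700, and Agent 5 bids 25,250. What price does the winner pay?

The winner pays 22,700.

Bids in descending order: Agent 3 26,300 > Agent 5 25,250 > Agent 4 22,700 > Agent 2 21,450 > Agent 1 2,000.
Agent 3 is the highest bidder, so Agent 3 wins.
Under the third-price rule, the price is the third-highest bid: 22,700.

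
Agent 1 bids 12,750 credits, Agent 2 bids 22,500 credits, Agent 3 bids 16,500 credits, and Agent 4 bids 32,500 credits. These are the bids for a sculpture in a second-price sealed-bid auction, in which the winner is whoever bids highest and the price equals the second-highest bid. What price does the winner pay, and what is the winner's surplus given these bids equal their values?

The winner pays 22,500 credits for a surplus of 10,000 credits.

Sorted high to low: Agent 4 32,500 credits > Agent 2 22,500 credits > Agent 3 16,500 credits > Agent 1 12,750 credits.
Agent 4 is the highest bidder, so Agent 4 wins.
Under the second-price rule, the price is the second-highest bid: 22,500 credits.
Surplus = 32,500 credits − 22,500 credits = 10,000 credits.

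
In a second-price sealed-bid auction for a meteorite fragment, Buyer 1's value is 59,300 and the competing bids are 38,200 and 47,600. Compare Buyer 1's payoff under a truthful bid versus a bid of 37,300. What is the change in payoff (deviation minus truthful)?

The highest competing bid is 47,600.
Bidding truthfully at 59,300: Buyer 1 has the top bid, wins, and pays the second-highest bid 47,600. Payoff = 59,300 − 47,600 = 11,700.
Bidding 37,300: the top bid is 47,600 (a rival), so Buyer 1 loses. Payoff = 0.
Change = 0 − 11,700 = -11,700.

Payoff change: -11,700.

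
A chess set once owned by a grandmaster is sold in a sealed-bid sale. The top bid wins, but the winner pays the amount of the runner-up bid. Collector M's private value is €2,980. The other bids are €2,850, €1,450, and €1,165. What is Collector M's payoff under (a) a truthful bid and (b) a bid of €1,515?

The highest competing bid is €2,850.
Bidding truthfully at €2,980: Collector M has the top bid, wins, and pays the second-highest bid €2,850. Payoff = €2,980 − €2,850 = €130.
Bidding €1,515: the top bid is €2,850 (a rival), so Collector M loses. Payoff = €0.

(a) €130  (b) €0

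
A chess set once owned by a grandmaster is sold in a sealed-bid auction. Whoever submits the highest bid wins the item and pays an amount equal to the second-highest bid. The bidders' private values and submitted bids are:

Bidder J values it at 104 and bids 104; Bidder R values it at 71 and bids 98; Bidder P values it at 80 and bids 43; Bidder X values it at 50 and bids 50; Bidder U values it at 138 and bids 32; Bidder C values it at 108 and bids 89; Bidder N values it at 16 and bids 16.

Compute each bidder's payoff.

Bidder J 6, Bidder R 0, Bidder P 0, Bidder X 0, Bidder U 0, Bidder C 0, Bidder N 0.

Sorted high to low: Bidder J 104, then Bidder R 98, then Bidder C 89, then Bidder X 50, then Bidder P 43, then Bidder U 32, then Bidder N 16.
Bidder J has the top bid and wins; the price is the second-highest bid, 98.
Bidder J's payoff = 104 − 98 = 6. All other bidders lose, so their payoff is 0.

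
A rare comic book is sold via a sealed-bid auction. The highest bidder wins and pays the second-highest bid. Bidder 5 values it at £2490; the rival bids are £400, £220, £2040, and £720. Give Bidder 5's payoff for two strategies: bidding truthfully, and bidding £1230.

Truthful: £450; alternative: £0.

The highest competing bid is £2040.
Bidding truthfully at £2490: Bidder 5 has the top bid, wins, and pays the second-highest bid £2040. Payoff = £2490 − £2040 = £450.
Bidding £1230: the top bid is £2040 (a rival), so Bidder 5 loses. Payoff = £0.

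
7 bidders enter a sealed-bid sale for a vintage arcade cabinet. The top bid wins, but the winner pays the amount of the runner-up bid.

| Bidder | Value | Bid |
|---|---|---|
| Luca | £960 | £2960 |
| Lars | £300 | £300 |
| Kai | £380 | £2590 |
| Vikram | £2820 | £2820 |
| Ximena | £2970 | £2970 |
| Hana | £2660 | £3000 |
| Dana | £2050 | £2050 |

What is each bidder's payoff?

Luca £0, Lars £0, Kai £0, Vikram £0, Ximena £0, Hana -£310, Dana £0.

Sorted high to low: Hana £3000 > Ximena £2970 > Luca £2960 > Vikram £2820 > Kai £2590 > Dana £2050 > Lars £300.
Hana has the top bid and wins; the price is the second-highest bid, £2970.
Hana's payoff = £2660 − £2970 = -£310. All other bidders lose, so their payoff is 0.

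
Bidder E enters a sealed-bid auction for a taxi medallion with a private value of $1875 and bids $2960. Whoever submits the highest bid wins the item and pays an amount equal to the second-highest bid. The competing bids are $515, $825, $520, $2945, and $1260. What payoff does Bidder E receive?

-$1070

Highest competing bid: $2945.
Bidder E's bid $2960 is the highest overall, so Bidder E wins and pays the second-highest bid, $2945.
Payoff = value − price = $1875 − $2945 = -$1070.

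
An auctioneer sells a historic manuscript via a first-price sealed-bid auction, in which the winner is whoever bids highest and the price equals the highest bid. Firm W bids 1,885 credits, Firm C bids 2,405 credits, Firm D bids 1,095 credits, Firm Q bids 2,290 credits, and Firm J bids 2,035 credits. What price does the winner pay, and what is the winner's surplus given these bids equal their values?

Ranking the bids: Firm C 2,405 credits > Firm Q 2,290 credits > Firm J 2,035 credits > Firm W 1,885 credits > Firm D 1,095 credits.
Firm C is the highest bidder, so Firm C wins.
Under the first-price rule, the price is the highest bid: 2,405 credits.
Surplus = 2,405 credits − 2,405 credits = 0 credits.

Price 2,405 credits; surplus 0 credits.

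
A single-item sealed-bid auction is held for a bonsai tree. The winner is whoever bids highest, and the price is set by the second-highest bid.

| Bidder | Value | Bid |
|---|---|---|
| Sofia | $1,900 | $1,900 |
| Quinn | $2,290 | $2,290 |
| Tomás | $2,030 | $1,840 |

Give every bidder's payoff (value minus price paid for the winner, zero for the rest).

Sorted high to low: Quinn $2,290 > Sofia $1,900 > Tomás $1,840.
Quinn has the top bid and wins; the price is the second-highest bid, $1,900.
Quinn's payoff = $2,290 − $1,900 = $390. All other bidders lose, so their payoff is 0.

Payoffs: Sofia $0, Quinn $390, Tomás $0.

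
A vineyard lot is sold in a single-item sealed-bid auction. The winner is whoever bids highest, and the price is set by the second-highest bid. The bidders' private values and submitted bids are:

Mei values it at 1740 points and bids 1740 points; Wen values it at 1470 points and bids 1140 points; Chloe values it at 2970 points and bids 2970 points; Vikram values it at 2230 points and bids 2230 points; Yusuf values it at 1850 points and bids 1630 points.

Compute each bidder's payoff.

Ordered from highest: Chloe 2970 points, then Vikram 2230 points, then Mei 1740 points, then Yusuf 1630 points, then Wen 1140 points.
Chloe has the top bid and wins; the price is the second-highest bid, 2230 points.
Chloe's payoff = 2970 points − 2230 points = 740 points. All other bidders lose, so their payoff is 0.

Mei 0 points, Wen 0 points, Chloe 740 points, Vikram 0 points, Yusuf 0 points.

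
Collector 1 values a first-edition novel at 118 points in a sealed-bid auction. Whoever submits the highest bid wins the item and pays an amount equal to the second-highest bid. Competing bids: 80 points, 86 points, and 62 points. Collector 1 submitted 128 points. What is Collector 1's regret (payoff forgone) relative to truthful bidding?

Regret: 0 points.

The highest competing bid is 86 points.
Bidding truthfully at 118 points: Collector 1 has the top bid, wins, and pays the second-highest bid 86 points. Payoff = 118 points − 86 points = 32 points.
Bidding 128 points: Collector 1 has the top bid, wins, and pays the second-highest bid 86 points. Payoff = 118 points − 86 points = 32 points.
Regret = truthful payoff − actual payoff = 32 points − 32 points = 0 points.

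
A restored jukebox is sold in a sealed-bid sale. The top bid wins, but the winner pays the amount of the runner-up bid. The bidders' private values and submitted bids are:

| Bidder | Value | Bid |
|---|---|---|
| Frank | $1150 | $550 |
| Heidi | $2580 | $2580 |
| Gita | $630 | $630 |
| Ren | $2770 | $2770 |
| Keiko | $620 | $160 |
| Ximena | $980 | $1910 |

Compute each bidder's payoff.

Ranking the bids: Ren $2770, then Heidi $2580, then Ximena $1910, then Gita $630, then Frank $550, then Keiko $160.
Ren has the top bid and wins; the price is the second-highest bid, $2580.
Ren's payoff = $2770 − $2580 = $190. All other bidders lose, so their payoff is 0.

Payoffs: Frank $0, Heidi $0, Gita $0, Ren $190, Keiko $0, Ximena $0.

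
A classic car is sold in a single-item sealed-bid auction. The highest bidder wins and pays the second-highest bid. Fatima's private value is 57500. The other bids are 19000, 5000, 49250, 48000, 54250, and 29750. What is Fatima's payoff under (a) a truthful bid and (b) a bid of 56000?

The highest competing bid is 54250.
Bidding truthfully at 57500: Fatima has the top bid, wins, and pays the second-highest bid 54250. Payoff = 57500 − 54250 = 3250.
Bidding 56000: Fatima has the top bid, wins, and pays the second-highest bid 54250. Payoff = 57500 − 54250 = 3250.
The bid only affects whether you win, not the price — here both bids land on the same side of the top rival bid, so the deviation is payoff-neutral.

Truthful: 3250; alternative: 3250.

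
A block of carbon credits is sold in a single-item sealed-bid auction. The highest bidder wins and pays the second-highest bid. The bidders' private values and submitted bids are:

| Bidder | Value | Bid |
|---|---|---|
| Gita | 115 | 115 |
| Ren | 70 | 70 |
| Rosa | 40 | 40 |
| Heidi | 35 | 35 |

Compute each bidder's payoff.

Gita 45, Ren 0, Rosa 0, Heidi 0.

Sorted high to low: Gita 115, then Ren 70, then Rosa 40, then Heidi 35.
Gita has the top bid and wins; the price is the second-highest bid, 70.
Gita's payoff = 115 − 70 = 45. All other bidders lose, so their payoff is 0.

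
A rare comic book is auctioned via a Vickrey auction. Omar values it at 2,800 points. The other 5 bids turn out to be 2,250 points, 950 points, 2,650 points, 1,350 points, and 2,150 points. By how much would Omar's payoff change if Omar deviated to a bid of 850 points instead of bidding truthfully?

The highest competing bid is 2,650 points.
Bidding truthfully at 2,800 points: Omar has the top bid, wins, and pays the second-highest bid 2,650 points. Payoff = 2,800 points − 2,650 points = 150 points.
Bidding 850 points: the top bid is 2,650 points (a rival), so Omar loses. Payoff = 0 points.
Change = 0 points − 150 points = -150 points.

Change in payoff: -150 points.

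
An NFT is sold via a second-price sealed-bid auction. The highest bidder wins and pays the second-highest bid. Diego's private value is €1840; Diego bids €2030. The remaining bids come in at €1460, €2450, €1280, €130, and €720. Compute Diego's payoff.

Highest competing bid: €2450.
Diego's bid €2030 is not the highest, so Diego loses, pays nothing, and earns zero payoff.

€0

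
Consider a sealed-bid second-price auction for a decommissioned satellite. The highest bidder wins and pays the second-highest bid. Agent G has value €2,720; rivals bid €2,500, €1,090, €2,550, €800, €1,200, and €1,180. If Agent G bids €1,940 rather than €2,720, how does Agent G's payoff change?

The highest competing bid is €2,550.
Bidding truthfully at €2,720: Agent G has the top bid, wins, and pays the second-highest bid €2,550. Payoff = €2,720 − €2,550 = €170.
Bidding €1,940: the top bid is €2,550 (a rival), so Agent G loses. Payoff = €0.
Change = €0 − €170 = -€170.
Deviating from a truthful bid can only lose payoff in a second-price auction — never gain.

Payoff change: -€170.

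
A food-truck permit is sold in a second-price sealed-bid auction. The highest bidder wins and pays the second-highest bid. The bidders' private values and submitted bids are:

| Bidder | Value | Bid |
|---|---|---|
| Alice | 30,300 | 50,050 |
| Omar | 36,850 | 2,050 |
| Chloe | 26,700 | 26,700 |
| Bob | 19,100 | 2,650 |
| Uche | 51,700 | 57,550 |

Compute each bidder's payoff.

Alice 0, Omar 0, Chloe 0, Bob 0, Uche 1,650.

Sorted high to low: Uche 57,550 > Alice 50,050 > Chloe 26,700 > Bob 2,650 > Omar 2,050.
Uche has the top bid and wins; the price is the second-highest bid, 50,050.
Uche's payoff = 51,700 − 50,050 = 1,650. All other bidders lose, so their payoff is 0.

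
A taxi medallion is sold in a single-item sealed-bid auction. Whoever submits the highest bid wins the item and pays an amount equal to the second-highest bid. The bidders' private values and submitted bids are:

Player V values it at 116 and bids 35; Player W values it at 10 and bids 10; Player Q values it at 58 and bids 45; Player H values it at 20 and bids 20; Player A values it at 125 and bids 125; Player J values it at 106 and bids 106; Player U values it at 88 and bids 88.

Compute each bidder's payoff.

Player V 0, Player W 0, Player Q 0, Player H 0, Player A 19, Player J 0, Player U 0.

Ranking the bids: Player A 125; Player J 106; Player U 88; Player Q 45; Player V 35; Player H 20; Player W 10.
Player A has the top bid and wins; the price is the second-highest bid, 106.
Player A's payoff = 125 − 106 = 19. All other bidders lose, so their payoff is 0.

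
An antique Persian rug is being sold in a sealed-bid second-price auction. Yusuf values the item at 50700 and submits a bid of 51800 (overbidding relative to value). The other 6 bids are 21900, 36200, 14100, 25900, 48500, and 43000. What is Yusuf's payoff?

Highest competing bid: 48500.
Yusuf's bid 51800 is the highest overall, so Yusuf wins and pays the second-highest bid, 48500.
Payoff = value − price = 50700 − 48500 = 2200.

Payoff = 2200.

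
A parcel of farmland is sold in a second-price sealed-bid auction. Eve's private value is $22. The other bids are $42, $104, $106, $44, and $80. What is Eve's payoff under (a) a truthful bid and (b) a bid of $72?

The highest competing bid is $106.
Bidding truthfully at $22: the top bid is $106 (a rival), so Eve loses. Payoff = $0.
Bidding $72: the top bid is $106 (a rival), so Eve loses. Payoff = $0.

Truthful: $0; alternative: $0.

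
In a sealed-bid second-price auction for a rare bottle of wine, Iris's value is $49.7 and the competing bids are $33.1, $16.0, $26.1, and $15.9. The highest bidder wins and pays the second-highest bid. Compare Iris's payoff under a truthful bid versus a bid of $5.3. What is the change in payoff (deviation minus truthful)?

Payoff change: -$16.6.

The highest competing bid is $33.1.
Bidding truthfully at $49.7: Iris has the top bid, wins, and pays the second-highest bid $33.1. Payoff = $49.7 − $33.1 = $16.6.
Bidding $5.3: the top bid is $33.1 (a rival), so Iris loses. Payoff = $0.0.
Change = $0.0 − $16.6 = -$16.6.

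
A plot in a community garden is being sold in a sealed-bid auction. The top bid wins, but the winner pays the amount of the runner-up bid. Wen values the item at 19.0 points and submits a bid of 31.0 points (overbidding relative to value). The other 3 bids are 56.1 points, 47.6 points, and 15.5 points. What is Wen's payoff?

0.0 points

Highest competing bid: 56.1 points.
Wen's bid 31.0 points is not the highest, so Wen loses, pays nothing, and earns zero payoff.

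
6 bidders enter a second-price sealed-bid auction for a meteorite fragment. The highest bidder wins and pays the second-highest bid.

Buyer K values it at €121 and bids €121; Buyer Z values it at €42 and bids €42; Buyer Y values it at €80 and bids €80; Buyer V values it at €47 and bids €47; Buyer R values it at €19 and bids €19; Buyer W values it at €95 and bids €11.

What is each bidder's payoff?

Bids in descending order: Buyer K €121 > Buyer Y €80 > Buyer V €47 > Buyer Z €42 > Buyer R €19 > Buyer W €11.
Buyer K has the top bid and wins; the price is the second-highest bid, €80.
Buyer K's payoff = €121 − €80 = €41. All other bidders lose, so their payoff is 0.

Buyer K €41, Buyer Z €0, Buyer Y €0, Buyer V €0, Buyer R €0, Buyer W €0.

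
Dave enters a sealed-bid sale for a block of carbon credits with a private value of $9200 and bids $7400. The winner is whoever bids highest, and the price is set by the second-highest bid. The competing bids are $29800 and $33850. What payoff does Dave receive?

Highest competing bid: $33850.
Dave's bid $7400 is not the highest, so Dave loses, pays nothing, and earns zero payoff.

$0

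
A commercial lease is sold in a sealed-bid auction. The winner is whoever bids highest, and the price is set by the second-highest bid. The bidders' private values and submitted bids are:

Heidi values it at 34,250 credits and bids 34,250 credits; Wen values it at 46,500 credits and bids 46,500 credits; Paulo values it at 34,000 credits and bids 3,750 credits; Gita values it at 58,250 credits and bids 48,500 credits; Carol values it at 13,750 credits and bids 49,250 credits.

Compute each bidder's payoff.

Ordered from highest: Carol 49,250 credits, then Gita 48,500 credits, then Wen 46,500 credits, then Heidi 34,250 credits, then Paulo 3,750 credits.
Carol has the top bid and wins; the price is the second-highest bid, 48,500 credits.
Carol's payoff = 13,750 credits − 48,500 credits = -34,750 credits. All other bidders lose, so their payoff is 0.

Heidi 0 credits, Wen 0 credits, Paulo 0 credits, Gita 0 credits, Carol -34,750 credits.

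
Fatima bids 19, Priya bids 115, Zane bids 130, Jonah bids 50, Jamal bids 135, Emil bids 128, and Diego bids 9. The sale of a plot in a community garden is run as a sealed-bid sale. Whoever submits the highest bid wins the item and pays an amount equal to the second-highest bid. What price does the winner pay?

Ordered from highest: Jamal 135; Zane 130; Emil 128; Priya 115; Jonah 50; Fatima 19; Diego 9.
Jamal has the highest bid, so Jamal wins.
The second-highest bid is 130, so that is what Jamal pays.

130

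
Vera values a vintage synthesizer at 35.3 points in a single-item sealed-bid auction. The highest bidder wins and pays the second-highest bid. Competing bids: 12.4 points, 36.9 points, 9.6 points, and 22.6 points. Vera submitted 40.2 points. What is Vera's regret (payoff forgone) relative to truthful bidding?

The highest competing bid is 36.9 points.
Bidding truthfully at 35.3 points: the top bid is 36.9 points (a rival), so Vera loses. Payoff = 0.0 points.
Bidding 40.2 points: Vera has the top bid, wins, and pays the second-highest bid 36.9 points. Payoff = 35.3 points − 36.9 points = -1.6 points.
Regret = truthful payoff − actual payoff = 0.0 points − -1.6 points = 1.6 points.

Regret: 1.6 points.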